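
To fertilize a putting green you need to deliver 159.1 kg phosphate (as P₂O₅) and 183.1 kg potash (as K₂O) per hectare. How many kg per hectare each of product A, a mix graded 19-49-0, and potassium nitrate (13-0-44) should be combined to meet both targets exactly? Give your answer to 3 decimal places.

324.694 kg product A, 416.136 kg potassium nitrate

With a, b = kg per hectare of product A and potassium nitrate:
P₂O₅: 0.49·a + 0·b = 159.1
K₂O: 0·a + 0.44·b = 183.1
Solving simultaneously: a = 324.6939, b = 416.1364.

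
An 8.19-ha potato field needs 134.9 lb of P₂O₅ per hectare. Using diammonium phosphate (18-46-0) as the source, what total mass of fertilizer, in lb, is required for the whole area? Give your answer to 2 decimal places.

2401.81 lb

Product per hectare = 134.9 / 46% = 293.261 lb.
Total product = 293.261 × 8.19 = 2401.807 lb.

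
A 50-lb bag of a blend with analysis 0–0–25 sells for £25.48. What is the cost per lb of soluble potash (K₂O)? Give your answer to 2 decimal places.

£2.04 per lb K₂O

K₂O in bag = 50 × 25% = 12.5 lb.
Cost per lb K₂O = £25.48 / 12.5 = £2.0384.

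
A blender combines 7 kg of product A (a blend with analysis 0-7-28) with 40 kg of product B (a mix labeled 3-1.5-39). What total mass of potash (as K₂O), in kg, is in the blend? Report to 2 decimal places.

17.56 kg K₂O

K₂O mass = 28%×7 + 39%×40 = 17.56 kg.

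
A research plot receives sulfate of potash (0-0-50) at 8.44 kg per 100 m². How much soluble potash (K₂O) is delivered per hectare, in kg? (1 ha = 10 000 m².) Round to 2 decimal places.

422.00 kg K₂O per hectare

K₂O per 100 m² = 8.44 × 50% = 4.22 kg.
Convert to per hectare: 4.22 × 100 = 422 kg.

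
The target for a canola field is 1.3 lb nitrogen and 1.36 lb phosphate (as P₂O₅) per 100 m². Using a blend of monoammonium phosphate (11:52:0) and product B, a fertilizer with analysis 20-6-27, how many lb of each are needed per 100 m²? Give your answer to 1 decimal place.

Let a = lb of monoammonium phosphate, b = lb of product B (per 100 m²).
N: 0.11·a + 0.2·b = 1.3
P₂O₅: 0.52·a + 0.06·b = 1.36
Eliminate a: (row1) − 0.11/0.52·(row2) → 0.187308·b = 1.01231, so b = 5.40452.
Back-substitute: a = (1.3 − 0.2·5.40452) / 0.11 = 1.99179.

2.0 lb monoammonium phosphate, 5.4 lb product B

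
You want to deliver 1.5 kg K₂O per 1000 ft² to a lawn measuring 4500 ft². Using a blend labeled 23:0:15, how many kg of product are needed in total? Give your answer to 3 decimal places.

45.000 kg

Product per 1000 ft² = 1.5 / 15% = 10 kg.
Total product = 10 × 4500 / 1000 = 45 kg.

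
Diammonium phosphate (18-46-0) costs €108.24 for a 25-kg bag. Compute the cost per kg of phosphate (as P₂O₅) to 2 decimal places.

P₂O₅ in bag = 25 × 46% = 11.5 kg.
Cost per kg P₂O₅ = €108.24 / 11.5 = €9.4122.

€9.41 per kg P₂O₅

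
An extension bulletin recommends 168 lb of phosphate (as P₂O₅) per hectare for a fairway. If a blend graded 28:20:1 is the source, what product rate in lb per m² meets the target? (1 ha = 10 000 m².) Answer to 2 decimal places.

0.08 lb of product per sq m

Product per hectare = 168 / 20% = 840 lb.
Convert to per m²: 840 × 0.0001 = 0.084 lb.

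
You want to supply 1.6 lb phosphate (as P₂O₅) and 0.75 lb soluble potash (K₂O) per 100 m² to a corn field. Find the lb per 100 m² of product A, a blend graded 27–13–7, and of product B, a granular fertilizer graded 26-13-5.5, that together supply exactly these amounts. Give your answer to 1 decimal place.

Per-100 m² balance (a = product A, b = product B):
P₂O₅: 0.13·a + 0.13·b = 1.6
K₂O: 0.07·a + 0.055·b = 0.75
From row1: a = (1.6 − 0.13·b) / 0.13.
Into row2: 0.07·(1.6 − 0.13·b)/0.13 + 0.055·b = 0.75 → b = 7.4359, a = 4.87179.

4.9 lb product A, 7.4 lb product B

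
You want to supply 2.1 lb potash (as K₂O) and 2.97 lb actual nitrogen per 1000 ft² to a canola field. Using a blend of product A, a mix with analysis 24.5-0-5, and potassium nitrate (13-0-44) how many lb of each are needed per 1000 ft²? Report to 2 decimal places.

Let a = lb of product A, b = lb of potassium nitrate (per 1000 ft²).
K₂O: 0.05·a + 0.44·b = 2.1
N: 0.245·a + 0.13·b = 2.97
Eliminate a: (row1) − 0.05/0.245·(row2) → 0.413469·b = 1.49388, so b = 3.61303.
Back-substitute: a = (2.1 − 0.44·3.61303) / 0.05 = 10.2053.

10.21 lb product A, 3.61 lb potassium nitrate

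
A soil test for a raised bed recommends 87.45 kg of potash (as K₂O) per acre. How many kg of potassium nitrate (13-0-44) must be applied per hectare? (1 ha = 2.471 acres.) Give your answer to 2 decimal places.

491.11 kg of product per hectare

Product per acre = 87.45 / 44% = 198.75 kg.
Convert to per hectare: 198.75 × 2.471 = 491.111 kg.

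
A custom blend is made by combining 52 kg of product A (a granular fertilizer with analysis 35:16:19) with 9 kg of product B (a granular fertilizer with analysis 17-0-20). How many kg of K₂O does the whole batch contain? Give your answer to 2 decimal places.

K₂O mass = 19%×52 + 20%×9 = 11.68 kg.

11.68 kg K₂O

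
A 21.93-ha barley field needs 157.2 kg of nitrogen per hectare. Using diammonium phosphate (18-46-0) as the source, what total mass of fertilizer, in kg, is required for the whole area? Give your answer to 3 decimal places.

19152.200 kg

Product per hectare = 157.2 / 18% = 873.333 kg.
Total product = 873.333 × 21.93 = 19152.2 kg.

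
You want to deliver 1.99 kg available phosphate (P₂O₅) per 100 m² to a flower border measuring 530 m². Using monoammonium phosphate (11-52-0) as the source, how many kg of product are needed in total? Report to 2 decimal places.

20.28 kg

Product per 100 m² = 1.99 / 52% = 3.82692 kg.
Total product = 3.82692 × 530 / 100 = 20.2827 kg.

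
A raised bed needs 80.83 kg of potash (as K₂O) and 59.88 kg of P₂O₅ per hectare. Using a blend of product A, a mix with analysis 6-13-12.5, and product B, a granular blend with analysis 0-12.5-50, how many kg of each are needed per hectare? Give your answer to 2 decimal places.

401.75 kg product A, 61.22 kg product B

With a, b = kg per hectare of product A and product B:
K₂O: 0.125·a + 0.5·b = 80.83
P₂O₅: 0.13·a + 0.125·b = 59.88
Eliminate b: (row1) − 0.5/0.125·(row2) → -0.395·a = -158.69, so a = 401.747.
Then b = (59.88 − 0.13·401.747) / 0.125 = 61.2233.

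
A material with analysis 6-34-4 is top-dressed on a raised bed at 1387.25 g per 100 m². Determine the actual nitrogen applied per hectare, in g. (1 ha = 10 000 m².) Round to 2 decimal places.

nitrogen per 100 m² = 1387.25 × 6% = 83.235 g.
Convert to per hectare: 83.235 × 100 = 8323.5 g.

8323.50 g N per hectare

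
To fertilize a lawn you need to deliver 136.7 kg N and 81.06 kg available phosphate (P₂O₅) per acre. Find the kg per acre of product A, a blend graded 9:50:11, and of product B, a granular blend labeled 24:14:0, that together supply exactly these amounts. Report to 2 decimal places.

2.95 kg product A, 568.48 kg product B

Let a = kg of product A, b = kg of product B (per acre).
N: 0.09·a + 0.24·b = 136.7
P₂O₅: 0.5·a + 0.14·b = 81.06
From row1: a = (136.7 − 0.24·b) / 0.09.
Into row2: 0.5·(136.7 − 0.24·b)/0.09 + 0.14·b = 81.06 → b = 568.479, a = 2.946.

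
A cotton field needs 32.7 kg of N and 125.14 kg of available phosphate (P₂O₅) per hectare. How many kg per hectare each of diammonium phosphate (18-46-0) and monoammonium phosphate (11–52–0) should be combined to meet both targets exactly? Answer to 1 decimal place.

75.3 kg diammonium phosphate, 174.0 kg monoammonium phosphate

With a, b = kg per hectare of diammonium phosphate and monoammonium phosphate:
N: 0.18·a + 0.11·b = 32.7
P₂O₅: 0.46·a + 0.52·b = 125.14
From row1: a = (32.7 − 0.11·b) / 0.18.
Into row2: 0.46·(32.7 − 0.11·b)/0.18 + 0.52·b = 125.14 → b = 174.028, a = 75.3163.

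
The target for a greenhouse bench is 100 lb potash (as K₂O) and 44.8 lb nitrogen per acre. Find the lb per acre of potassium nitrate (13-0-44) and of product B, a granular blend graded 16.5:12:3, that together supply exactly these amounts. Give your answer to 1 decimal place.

220.6 lb potassium nitrate, 97.7 lb product B

Per-acre balance (a = potassium nitrate, b = product B):
K₂O: 0.44·a + 0.03·b = 100
N: 0.13·a + 0.165·b = 44.8
Eliminate a: (row1) − 0.44/0.13·(row2) → -0.528462·b = -51.6308, so b = 97.7001.
Back-substitute: a = (100 − 0.03·97.7001) / 0.44 = 220.611.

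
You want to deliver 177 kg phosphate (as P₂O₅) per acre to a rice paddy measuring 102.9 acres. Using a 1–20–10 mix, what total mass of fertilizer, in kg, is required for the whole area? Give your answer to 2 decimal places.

91066.50 kg

Product per acre = 177 / 20% = 885 kg.
Total product = 885 × 102.9 = 91066.5 kg.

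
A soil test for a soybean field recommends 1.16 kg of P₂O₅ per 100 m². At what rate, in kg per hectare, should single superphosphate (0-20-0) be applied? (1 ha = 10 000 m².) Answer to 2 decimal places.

Product per 100 m² = 1.16 / 20% = 5.8 kg.
Convert to per hectare: 5.8 × 100 = 580 kg.

580.00 kg of product per hectare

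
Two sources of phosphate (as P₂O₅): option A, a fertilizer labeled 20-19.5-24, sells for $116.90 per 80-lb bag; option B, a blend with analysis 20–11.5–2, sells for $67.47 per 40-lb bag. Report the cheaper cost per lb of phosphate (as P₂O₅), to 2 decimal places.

option A: P₂O₅ per bag = 80 × 19.5% = 15.6 lb; cost = 116.90 / 15.6 = $7.4936/lb P₂O₅.
option B: P₂O₅ per bag = 40 × 11.5% = 4.6 lb; cost = 67.47 / 4.6 = $14.6674/lb P₂O₅.
option A is cheaper.

$7.49 per lb P₂O₅ (option A)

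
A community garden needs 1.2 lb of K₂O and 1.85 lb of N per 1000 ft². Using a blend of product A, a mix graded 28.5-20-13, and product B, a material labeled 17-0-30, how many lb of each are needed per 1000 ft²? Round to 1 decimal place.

With a, b = lb per 1000 ft² of product A and product B:
K₂O: 0.13·a + 0.3·b = 1.2
N: 0.285·a + 0.17·b = 1.85
Eliminate b: (row1) − 0.3/0.17·(row2) → -0.372941·a = -2.06471, so a = 5.53628.
Then b = (1.85 − 0.285·5.53628) / 0.17 = 1.60095.

5.5 lb product A, 1.6 lb product B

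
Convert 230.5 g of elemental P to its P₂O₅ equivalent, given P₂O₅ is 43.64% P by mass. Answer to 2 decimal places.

P₂O₅ = 230.5 / 0.4364 = 528.185 g.

528.19 g P₂O₅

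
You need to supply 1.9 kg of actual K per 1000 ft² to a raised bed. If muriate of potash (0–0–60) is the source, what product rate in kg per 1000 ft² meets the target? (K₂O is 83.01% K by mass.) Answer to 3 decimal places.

3.815 kg of product per thousand sq ft

As K₂O: 1.9 / 0.8301 = 2.28888 kg per 1000 ft².
Product per 1000 ft² = 2.28888 / 60% = 3.8148 kg.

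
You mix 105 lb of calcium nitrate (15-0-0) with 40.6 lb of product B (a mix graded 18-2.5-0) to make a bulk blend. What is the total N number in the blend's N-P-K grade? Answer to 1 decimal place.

15.8% N

Total mass = 105 + 40.6 = 145.6 lb.
N mass = 15%×105 + 18%×40.6 = 23.058 lb.
% N = 23.058 / 145.6 = 15.8365%.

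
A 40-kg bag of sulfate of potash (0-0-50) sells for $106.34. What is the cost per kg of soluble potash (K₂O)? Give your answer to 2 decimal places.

K₂O in bag = 40 × 50% = 20 kg.
Cost per kg K₂O = $106.34 / 20 = $5.3170.

$5.32 per kg K₂O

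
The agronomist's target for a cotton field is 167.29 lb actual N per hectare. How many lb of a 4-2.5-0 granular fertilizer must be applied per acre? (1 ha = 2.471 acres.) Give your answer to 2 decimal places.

1692.53 lb of product per acre

Product per hectare = 167.29 / 4% = 4182.25 lb.
Convert to per acre: 4182.25 × 0.404694 = 1692.533 lb.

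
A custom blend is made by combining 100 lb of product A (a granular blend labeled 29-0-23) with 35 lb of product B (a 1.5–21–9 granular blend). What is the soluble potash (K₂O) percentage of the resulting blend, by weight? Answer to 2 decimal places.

19.37% K₂O

Total mass = 100 + 35 = 135 lb.
K₂O mass = 23%×100 + 9%×35 = 26.15 lb.
% K₂O = 26.15 / 135 = 19.3704%.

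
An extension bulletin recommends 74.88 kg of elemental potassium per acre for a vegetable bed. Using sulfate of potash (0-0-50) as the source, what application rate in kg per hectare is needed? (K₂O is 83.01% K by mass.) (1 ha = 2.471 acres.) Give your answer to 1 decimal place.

445.8 kg of product per hectare

As K₂O: 74.88 / 0.8301 = 90.206 kg per acre.
Product per acre = 90.206 / 50% = 180.412 kg.
Convert to per hectare: 180.412 × 2.471 = 445.798 kg.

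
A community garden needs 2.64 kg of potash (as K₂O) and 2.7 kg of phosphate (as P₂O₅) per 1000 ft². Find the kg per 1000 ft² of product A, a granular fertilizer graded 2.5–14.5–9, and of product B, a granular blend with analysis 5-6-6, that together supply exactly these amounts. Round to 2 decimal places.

1.09 kg product A, 42.36 kg product B

Let a = kg of product A, b = kg of product B (per 1000 ft²).
K₂O: 0.09·a + 0.06·b = 2.64
P₂O₅: 0.145·a + 0.06·b = 2.7
Eliminate b: (row1) − 0.06/0.06·(row2) → -0.055·a = -0.06, so a = 1.09091.
Then b = (2.7 − 0.145·1.09091) / 0.06 = 42.3636.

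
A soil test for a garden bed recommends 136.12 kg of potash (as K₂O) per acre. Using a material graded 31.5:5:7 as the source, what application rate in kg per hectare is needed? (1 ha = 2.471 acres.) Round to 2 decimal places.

4805.04 kg of product per hectare

Product per acre = 136.12 / 7% = 1944.57 kg.
Convert to per hectare: 1944.57 × 2.471 = 4805.036 kg.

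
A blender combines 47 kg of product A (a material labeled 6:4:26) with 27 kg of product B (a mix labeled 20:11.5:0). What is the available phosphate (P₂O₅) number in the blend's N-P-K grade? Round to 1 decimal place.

6.7% P₂O₅

Total mass = 47 + 27 = 74 kg.
P₂O₅ mass = 4%×47 + 11.5%×27 = 4.985 kg.
% P₂O₅ = 4.985 / 74 = 6.73649%.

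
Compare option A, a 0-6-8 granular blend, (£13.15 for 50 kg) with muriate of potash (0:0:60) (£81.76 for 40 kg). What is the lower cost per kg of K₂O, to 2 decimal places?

option A: K₂O per bag = 50 × 8% = 4 kg; cost = 13.15 / 4 = £3.2875/kg K₂O.
muriate of potash: K₂O per bag = 40 × 60% = 24 kg; cost = 81.76 / 24 = £3.4067/kg K₂O.
option A is cheaper.

£3.29 per kg K₂O (option A)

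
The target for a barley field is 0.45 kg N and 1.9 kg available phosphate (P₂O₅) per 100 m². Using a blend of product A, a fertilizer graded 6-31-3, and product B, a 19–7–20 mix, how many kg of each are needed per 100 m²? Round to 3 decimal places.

6.024 kg product A, 0.466 kg product B

Let a = kg of product A, b = kg of product B (per 100 m²).
N: 0.06·a + 0.19·b = 0.45
P₂O₅: 0.31·a + 0.07·b = 1.9
Eliminate b: (row1) − 0.19/0.07·(row2) → -0.781429·a = -4.70714, so a = 6.02377.
Then b = (1.9 − 0.31·6.02377) / 0.07 = 0.466179.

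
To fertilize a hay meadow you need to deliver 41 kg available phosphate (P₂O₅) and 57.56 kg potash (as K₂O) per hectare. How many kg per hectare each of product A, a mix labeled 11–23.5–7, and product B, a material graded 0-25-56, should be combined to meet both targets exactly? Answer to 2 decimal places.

75.11 kg product A, 93.40 kg product B

Let a = kg of product A, b = kg of product B (per hectare).
P₂O₅: 0.235·a + 0.25·b = 41
K₂O: 0.07·a + 0.56·b = 57.56
Solving simultaneously: a = 75.1096, b = 93.397.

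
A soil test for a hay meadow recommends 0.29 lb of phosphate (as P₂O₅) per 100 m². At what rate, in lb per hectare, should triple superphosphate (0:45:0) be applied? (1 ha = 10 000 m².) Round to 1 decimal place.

Product per 100 m² = 0.29 / 45% = 0.644444 lb.
Convert to per hectare: 0.644444 × 100 = 64.4444 lb.

64.4 lb of product per hectare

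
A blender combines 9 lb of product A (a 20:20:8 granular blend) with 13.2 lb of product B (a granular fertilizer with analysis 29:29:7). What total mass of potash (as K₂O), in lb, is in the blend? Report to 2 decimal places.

K₂O mass = 8%×9 + 7%×13.2 = 1.644 lb.

1.64 lb K₂O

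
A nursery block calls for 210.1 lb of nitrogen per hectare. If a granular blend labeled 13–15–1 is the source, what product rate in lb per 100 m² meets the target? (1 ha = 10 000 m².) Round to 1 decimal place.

Product per hectare = 210.1 / 13% = 1616.15 lb.
Convert to per 100 m²: 1616.15 × 0.01 = 16.1615 lb.

16.2 lb of product per hundred sq m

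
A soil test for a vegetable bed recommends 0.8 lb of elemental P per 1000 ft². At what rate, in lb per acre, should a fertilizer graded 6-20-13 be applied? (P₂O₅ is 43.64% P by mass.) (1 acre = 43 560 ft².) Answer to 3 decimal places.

399.267 lb of product per acre

As P₂O₅: 0.8 / 0.4364 = 1.83318 lb per 1000 ft².
Product per 1000 ft² = 1.83318 / 20% = 9.1659 lb.
Convert to per acre: 9.1659 × 43.56 = 399.2667 lb.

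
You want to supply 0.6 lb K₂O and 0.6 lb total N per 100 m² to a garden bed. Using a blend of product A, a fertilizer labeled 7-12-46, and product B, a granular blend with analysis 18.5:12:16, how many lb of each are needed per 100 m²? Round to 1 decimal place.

0.2 lb product A, 3.2 lb product B

Let a = lb of product A, b = lb of product B (per 100 m²).
K₂O: 0.46·a + 0.16·b = 0.6
N: 0.07·a + 0.185·b = 0.6
From row1: a = (0.6 − 0.16·b) / 0.46.
Into row2: 0.07·(0.6 − 0.16·b)/0.46 + 0.185·b = 0.6 → b = 3.16644, a = 0.202977.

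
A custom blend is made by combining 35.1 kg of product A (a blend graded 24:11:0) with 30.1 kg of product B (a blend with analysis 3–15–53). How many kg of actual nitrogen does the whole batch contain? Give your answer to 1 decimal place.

N mass = 24%×35.1 + 3%×30.1 = 9.327 kg.

9.3 kg N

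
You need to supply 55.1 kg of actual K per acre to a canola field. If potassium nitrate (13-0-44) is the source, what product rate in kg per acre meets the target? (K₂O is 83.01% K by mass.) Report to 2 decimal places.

150.86 kg of product per acre

As K₂O: 55.1 / 0.8301 = 66.3775 kg per acre.
Product per acre = 66.3775 / 44% = 150.858 kg.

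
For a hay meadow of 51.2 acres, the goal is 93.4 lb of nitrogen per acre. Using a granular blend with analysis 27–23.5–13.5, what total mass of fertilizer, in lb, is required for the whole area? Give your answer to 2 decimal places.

Product per acre = 93.4 / 27% = 345.926 lb.
Total product = 345.926 × 51.2 = 17711.407 lb.

17711.41 lb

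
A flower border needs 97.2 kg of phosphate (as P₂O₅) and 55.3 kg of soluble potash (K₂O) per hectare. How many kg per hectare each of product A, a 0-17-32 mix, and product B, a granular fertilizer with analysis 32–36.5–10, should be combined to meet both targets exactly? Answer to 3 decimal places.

104.855 kg product A, 217.465 kg product B

Per-hectare balance (a = product A, b = product B):
P₂O₅: 0.17·a + 0.365·b = 97.2
K₂O: 0.32·a + 0.1·b = 55.3
From row1: a = (97.2 − 0.365·b) / 0.17.
Into row2: 0.32·(97.2 − 0.365·b)/0.17 + 0.1·b = 55.3 → b = 217.4649, a = 104.8547.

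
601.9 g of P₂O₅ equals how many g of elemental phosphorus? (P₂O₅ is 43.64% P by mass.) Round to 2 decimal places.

P = 601.9 × 0.4364 = 262.669 g.

262.67 g P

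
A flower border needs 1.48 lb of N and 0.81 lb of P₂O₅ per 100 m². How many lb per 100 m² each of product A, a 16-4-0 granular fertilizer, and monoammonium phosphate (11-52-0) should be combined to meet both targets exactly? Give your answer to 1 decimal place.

8.6 lb product A, 0.9 lb monoammonium phosphate

Per-100 m² balance (a = product A, b = monoammonium phosphate):
N: 0.16·a + 0.11·b = 1.48
P₂O₅: 0.04·a + 0.52·b = 0.81
Solving simultaneously: a = 8.63579, b = 0.893401.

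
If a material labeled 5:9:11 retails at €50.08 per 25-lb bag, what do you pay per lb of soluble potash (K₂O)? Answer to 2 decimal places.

K₂O in bag = 25 × 11% = 2.75 lb.
Cost per lb K₂O = €50.08 / 2.75 = €18.2109.

€18.21 per lb K₂O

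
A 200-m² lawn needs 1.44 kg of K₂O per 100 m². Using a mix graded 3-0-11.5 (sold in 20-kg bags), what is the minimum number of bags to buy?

2 bags

Product per 100 m² = 1.44 / 11.5% = 12.5217 kg.
Total product = 12.5217 × 200 / 100 = 25.0435 kg.
Bags = ⌈25.0435 / 20⌉ = 2.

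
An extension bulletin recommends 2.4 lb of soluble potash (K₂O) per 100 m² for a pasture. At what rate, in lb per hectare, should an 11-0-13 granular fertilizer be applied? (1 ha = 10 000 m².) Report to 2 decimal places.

Product per 100 m² = 2.4 / 13% = 18.4615 lb.
Convert to per hectare: 18.4615 × 100 = 1846.154 lb.

1846.15 lb of product per hectare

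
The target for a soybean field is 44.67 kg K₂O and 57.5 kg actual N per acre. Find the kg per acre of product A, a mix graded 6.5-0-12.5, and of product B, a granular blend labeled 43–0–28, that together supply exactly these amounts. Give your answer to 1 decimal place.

Let a = kg of product A, b = kg of product B (per acre).
K₂O: 0.125·a + 0.28·b = 44.67
N: 0.065·a + 0.43·b = 57.5
Eliminate a: (row1) − 0.125/0.065·(row2) → -0.546923·b = -65.9069, so b = 120.505.
Back-substitute: a = (44.67 − 0.28·120.505) / 0.125 = 87.429.

87.4 kg product A, 120.5 kg product B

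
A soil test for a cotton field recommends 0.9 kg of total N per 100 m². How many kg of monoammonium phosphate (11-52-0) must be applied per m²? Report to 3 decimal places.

Product per 100 m² = 0.9 / 11% = 8.18182 kg.
Convert to per m²: 8.18182 × 0.01 = 0.0818182 kg.

0.082 kg of product per sq m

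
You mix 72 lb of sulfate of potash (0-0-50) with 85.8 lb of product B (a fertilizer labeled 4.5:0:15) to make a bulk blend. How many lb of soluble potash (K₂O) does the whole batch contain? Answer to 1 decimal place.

48.9 lb K₂O

K₂O mass = 50%×72 + 15%×85.8 = 48.87 lb.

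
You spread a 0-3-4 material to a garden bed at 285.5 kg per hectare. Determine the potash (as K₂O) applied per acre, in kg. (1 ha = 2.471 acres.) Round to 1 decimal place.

4.6 kg K₂O per acre

K₂O per hectare = 285.5 × 4% = 11.42 kg.
Convert to per acre: 11.42 × 0.404694 = 4.62161 kg.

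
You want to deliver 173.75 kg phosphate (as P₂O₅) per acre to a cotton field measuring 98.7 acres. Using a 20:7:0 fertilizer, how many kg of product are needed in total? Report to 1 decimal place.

Product per acre = 173.75 / 7% = 2482.14 kg.
Total product = 2482.14 × 98.7 = 244987.5 kg.

244987.5 kg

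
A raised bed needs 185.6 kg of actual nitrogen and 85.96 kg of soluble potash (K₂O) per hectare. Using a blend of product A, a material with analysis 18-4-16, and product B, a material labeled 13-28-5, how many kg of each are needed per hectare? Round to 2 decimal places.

Let a = kg of product A, b = kg of product B (per hectare).
N: 0.18·a + 0.13·b = 185.6
K₂O: 0.16·a + 0.05·b = 85.96
Solving simultaneously: a = 160.576, b = 1205.356.

160.58 kg product A, 1205.36 kg product B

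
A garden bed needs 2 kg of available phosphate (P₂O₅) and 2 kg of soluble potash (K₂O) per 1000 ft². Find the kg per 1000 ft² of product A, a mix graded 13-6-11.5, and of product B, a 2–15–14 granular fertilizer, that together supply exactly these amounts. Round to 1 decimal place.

Per-1000 ft² balance (a = product A, b = product B):
P₂O₅: 0.06·a + 0.15·b = 2
K₂O: 0.115·a + 0.14·b = 2
From row1: a = (2 − 0.15·b) / 0.06.
Into row2: 0.115·(2 − 0.15·b)/0.06 + 0.14·b = 2 → b = 12.4294, a = 2.25989.

2.3 kg product A, 12.4 kg product B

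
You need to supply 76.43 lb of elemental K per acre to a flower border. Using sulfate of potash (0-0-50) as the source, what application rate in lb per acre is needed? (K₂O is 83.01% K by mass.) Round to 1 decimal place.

As K₂O: 76.43 / 0.8301 = 92.0732 lb per acre.
Product per acre = 92.0732 / 50% = 184.146 lb.

184.1 lb of product per acre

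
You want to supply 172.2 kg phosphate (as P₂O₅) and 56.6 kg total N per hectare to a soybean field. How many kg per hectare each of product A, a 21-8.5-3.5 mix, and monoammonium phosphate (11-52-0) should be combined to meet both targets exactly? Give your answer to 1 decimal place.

105.1 kg product A, 314.0 kg monoammonium phosphate

Let a = kg of product A, b = kg of monoammonium phosphate (per hectare).
P₂O₅: 0.085·a + 0.52·b = 172.2
N: 0.21·a + 0.11·b = 56.6
Solving simultaneously: a = 105.058, b = 313.981.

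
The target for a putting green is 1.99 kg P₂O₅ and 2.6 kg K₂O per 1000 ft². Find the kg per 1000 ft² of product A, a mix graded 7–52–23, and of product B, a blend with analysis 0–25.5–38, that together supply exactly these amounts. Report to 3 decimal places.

0.671 kg product A, 6.436 kg product B

With a, b = kg per 1000 ft² of product A and product B:
P₂O₅: 0.52·a + 0.255·b = 1.99
K₂O: 0.23·a + 0.38·b = 2.6
Solving simultaneously: a = 0.670745, b = 6.43613.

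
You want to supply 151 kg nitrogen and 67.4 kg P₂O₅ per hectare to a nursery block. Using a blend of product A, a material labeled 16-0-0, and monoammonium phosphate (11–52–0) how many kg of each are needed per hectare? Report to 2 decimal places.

854.64 kg product A, 129.62 kg monoammonium phosphate

Let a = kg of product A, b = kg of monoammonium phosphate (per hectare).
N: 0.16·a + 0.11·b = 151
P₂O₅: 0·a + 0.52·b = 67.4
Solving simultaneously: a = 854.639, b = 129.615.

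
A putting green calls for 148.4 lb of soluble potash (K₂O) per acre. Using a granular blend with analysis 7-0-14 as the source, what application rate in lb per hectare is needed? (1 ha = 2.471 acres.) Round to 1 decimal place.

Product per acre = 148.4 / 14% = 1060 lb.
Convert to per hectare: 1060 × 2.471 = 2619.26 lb.

2619.3 lb of product per hectare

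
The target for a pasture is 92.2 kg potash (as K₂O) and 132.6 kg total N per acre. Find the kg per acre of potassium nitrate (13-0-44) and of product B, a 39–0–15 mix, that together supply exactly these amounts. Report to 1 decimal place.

Per-acre balance (a = potassium nitrate, b = product B):
K₂O: 0.44·a + 0.15·b = 92.2
N: 0.13·a + 0.39·b = 132.6
Solving simultaneously: a = 105.641, b = 304.786.

105.6 kg potassium nitrate, 304.8 kg product B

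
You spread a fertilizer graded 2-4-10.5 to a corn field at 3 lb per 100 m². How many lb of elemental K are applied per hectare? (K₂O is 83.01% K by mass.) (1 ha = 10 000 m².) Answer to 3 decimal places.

26.148 lb K per hectare

K₂O per 100 m² = 3 × 10.5% = 0.315 lb.
Elemental K = 0.315 × 0.8301 = 0.261481 lb per 100 m².
Convert to per hectare: 0.261481 × 100 = 26.1481 lb.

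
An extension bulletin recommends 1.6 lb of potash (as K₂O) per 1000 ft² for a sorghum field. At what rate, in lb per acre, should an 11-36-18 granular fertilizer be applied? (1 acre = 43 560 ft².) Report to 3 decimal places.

387.200 lb of product per acre

Product per 1000 ft² = 1.6 / 18% = 8.88889 lb.
Convert to per acre: 8.88889 × 43.56 = 387.2 lb.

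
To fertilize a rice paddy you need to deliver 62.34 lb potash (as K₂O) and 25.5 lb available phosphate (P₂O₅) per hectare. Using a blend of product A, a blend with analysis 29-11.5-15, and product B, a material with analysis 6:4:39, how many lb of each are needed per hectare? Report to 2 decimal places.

With a, b = lb per hectare of product A and product B:
K₂O: 0.15·a + 0.39·b = 62.34
P₂O₅: 0.115·a + 0.04·b = 25.5
From row1: a = (62.34 − 0.39·b) / 0.15.
Into row2: 0.115·(62.34 − 0.39·b)/0.15 + 0.04·b = 25.5 → b = 86.0772, a = 191.799.

191.80 lb product A, 86.08 lb product B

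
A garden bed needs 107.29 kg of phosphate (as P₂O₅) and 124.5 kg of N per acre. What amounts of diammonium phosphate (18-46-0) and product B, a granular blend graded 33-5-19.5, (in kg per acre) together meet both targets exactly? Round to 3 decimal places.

204.347 kg diammonium phosphate, 265.811 kg product B

Let a = kg of diammonium phosphate, b = kg of product B (per acre).
P₂O₅: 0.46·a + 0.05·b = 107.29
N: 0.18·a + 0.33·b = 124.5
From row1: a = (107.29 − 0.05·b) / 0.46.
Into row2: 0.18·(107.29 − 0.05·b)/0.46 + 0.33·b = 124.5 → b = 265.8109, a = 204.3466.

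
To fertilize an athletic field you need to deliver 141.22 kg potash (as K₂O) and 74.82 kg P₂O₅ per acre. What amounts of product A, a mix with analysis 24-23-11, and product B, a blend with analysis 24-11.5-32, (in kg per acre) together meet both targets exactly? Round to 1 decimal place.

126.4 kg product A, 397.9 kg product B

With a, b = kg per acre of product A and product B:
K₂O: 0.11·a + 0.32·b = 141.22
P₂O₅: 0.23·a + 0.115·b = 74.82
Eliminate a: (row1) − 0.11/0.23·(row2) → 0.265·b = 105.437, so b = 397.874.
Back-substitute: a = (141.22 − 0.32·397.874) / 0.11 = 126.368.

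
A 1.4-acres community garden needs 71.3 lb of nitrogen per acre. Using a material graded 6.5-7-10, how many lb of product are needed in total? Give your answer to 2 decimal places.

Product per acre = 71.3 / 6.5% = 1096.92 lb.
Total product = 1096.92 × 1.4 = 1535.692 lb.

1535.69 lb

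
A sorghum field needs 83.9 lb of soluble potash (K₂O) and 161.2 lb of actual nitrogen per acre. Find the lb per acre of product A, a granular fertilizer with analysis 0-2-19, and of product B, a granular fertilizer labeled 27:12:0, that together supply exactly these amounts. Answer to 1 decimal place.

441.6 lb product A, 597.0 lb product B

With a, b = lb per acre of product A and product B:
K₂O: 0.19·a + 0·b = 83.9
N: 0·a + 0.27·b = 161.2
Solving simultaneously: a = 441.579, b = 597.037.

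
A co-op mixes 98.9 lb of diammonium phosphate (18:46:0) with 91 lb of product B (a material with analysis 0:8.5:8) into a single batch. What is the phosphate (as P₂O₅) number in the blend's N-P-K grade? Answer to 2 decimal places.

Total mass = 98.9 + 91 = 189.9 lb.
P₂O₅ mass = 46%×98.9 + 8.5%×91 = 53.229 lb.
% P₂O₅ = 53.229 / 189.9 = 28.03002%.

28.03% P₂O₅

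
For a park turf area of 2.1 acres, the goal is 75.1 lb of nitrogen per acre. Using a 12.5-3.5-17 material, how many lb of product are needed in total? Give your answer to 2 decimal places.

1261.68 lb

Product per acre = 75.1 / 12.5% = 600.8 lb.
Total product = 600.8 × 2.1 = 1261.68 lb.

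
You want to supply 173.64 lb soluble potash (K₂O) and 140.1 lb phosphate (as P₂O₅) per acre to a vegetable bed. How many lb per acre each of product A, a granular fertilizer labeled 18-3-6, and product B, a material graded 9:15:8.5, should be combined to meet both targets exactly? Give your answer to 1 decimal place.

2191.9 lb product A, 495.6 lb product B

With a, b = lb per acre of product A and product B:
K₂O: 0.06·a + 0.085·b = 173.64
P₂O₅: 0.03·a + 0.15·b = 140.1
From row1: a = (173.64 − 0.085·b) / 0.06.
Into row2: 0.03·(173.64 − 0.085·b)/0.06 + 0.15·b = 140.1 → b = 495.628, a = 2191.86.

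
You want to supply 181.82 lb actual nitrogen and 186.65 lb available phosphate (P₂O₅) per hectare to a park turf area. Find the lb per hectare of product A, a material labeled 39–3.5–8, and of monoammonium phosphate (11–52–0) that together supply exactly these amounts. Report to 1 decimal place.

372.0 lb product A, 333.9 lb monoammonium phosphate

Per-hectare balance (a = product A, b = monoammonium phosphate):
N: 0.39·a + 0.11·b = 181.82
P₂O₅: 0.035·a + 0.52·b = 186.65
Eliminate a: (row1) − 0.39/0.035·(row2) → -5.68429·b = -1897.99, so b = 333.902.
Back-substitute: a = (181.82 − 0.11·333.902) / 0.39 = 372.028.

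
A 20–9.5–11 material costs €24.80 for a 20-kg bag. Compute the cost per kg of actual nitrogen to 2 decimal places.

€6.20 per kg N

N in bag = 20 × 20% = 4 kg.
Cost per kg N = €24.80 / 4 = €6.2000.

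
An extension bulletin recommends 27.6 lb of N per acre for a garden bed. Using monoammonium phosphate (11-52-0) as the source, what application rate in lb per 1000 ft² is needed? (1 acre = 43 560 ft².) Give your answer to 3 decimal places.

Product per acre = 27.6 / 11% = 250.909 lb.
Convert to per 1000 ft²: 250.909 × 0.0229568 = 5.76008 lb.

5.760 lb of product per thousand sq ft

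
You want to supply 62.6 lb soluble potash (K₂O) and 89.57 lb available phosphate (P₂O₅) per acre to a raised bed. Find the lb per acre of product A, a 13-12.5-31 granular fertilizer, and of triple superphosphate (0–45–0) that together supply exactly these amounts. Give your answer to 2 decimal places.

With a, b = lb per acre of product A and triple superphosphate:
K₂O: 0.31·a + 0·b = 62.6
P₂O₅: 0.125·a + 0.45·b = 89.57
Eliminate a: (row1) − 0.31/0.125·(row2) → -1.116·b = -159.534, so b = 142.951.
Back-substitute: a = (62.6 − 0·142.951) / 0.31 = 201.935.

201.94 lb product A, 142.95 lb triple superphosphate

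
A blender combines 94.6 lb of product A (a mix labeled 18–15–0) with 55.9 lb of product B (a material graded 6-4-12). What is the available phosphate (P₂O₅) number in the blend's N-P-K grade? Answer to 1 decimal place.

Total mass = 94.6 + 55.9 = 150.5 lb.
P₂O₅ mass = 15%×94.6 + 4%×55.9 = 16.426 lb.
% P₂O₅ = 16.426 / 150.5 = 10.9143%.

10.9% P₂O₅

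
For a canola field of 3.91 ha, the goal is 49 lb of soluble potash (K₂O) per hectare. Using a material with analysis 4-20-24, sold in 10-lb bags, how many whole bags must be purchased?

80 bags

Product per hectare = 49 / 24% = 204.167 lb.
Total product = 204.167 × 3.91 = 798.292 lb.
Bags = ⌈798.292 / 10⌉ = 80.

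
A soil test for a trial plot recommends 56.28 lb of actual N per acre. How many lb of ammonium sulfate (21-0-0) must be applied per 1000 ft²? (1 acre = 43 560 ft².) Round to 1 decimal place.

Product per acre = 56.28 / 21% = 268 lb.
Convert to per 1000 ft²: 268 × 0.0229568 = 6.15243 lb.

6.2 lb of product per thousand sq ft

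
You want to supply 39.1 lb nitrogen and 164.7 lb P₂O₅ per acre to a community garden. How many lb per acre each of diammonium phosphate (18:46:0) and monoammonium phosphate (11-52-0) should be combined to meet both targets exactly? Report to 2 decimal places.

51.51 lb diammonium phosphate, 271.16 lb monoammonium phosphate

With a, b = lb per acre of diammonium phosphate and monoammonium phosphate:
N: 0.18·a + 0.11·b = 39.1
P₂O₅: 0.46·a + 0.52·b = 164.7
From row1: a = (39.1 − 0.11·b) / 0.18.
Into row2: 0.46·(39.1 − 0.11·b)/0.18 + 0.52·b = 164.7 → b = 271.163, a = 51.5116.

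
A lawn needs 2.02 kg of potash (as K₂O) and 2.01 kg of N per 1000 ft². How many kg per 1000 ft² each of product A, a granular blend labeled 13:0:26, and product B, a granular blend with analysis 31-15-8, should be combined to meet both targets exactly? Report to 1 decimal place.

6.6 kg product A, 3.7 kg product B

Let a = kg of product A, b = kg of product B (per 1000 ft²).
K₂O: 0.26·a + 0.08·b = 2.02
N: 0.13·a + 0.31·b = 2.01
From row1: a = (2.02 − 0.08·b) / 0.26.
Into row2: 0.13·(2.02 − 0.08·b)/0.26 + 0.31·b = 2.01 → b = 3.7037, a = 6.62963.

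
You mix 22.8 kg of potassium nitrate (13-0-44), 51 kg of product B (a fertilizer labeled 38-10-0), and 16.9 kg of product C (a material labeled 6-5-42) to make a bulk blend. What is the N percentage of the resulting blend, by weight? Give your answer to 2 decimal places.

25.75% N

Total mass = 22.8 + 51 + 16.9 = 90.7 kg.
N mass = 13%×22.8 + 38%×51 + 6%×16.9 = 23.358 kg.
% N = 23.358 / 90.7 = 25.753%.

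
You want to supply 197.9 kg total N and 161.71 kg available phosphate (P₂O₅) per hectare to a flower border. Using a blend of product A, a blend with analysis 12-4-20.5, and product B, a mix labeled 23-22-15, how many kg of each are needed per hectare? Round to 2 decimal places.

With a, b = kg per hectare of product A and product B:
N: 0.12·a + 0.23·b = 197.9
P₂O₅: 0.04·a + 0.22·b = 161.71
Eliminate b: (row1) − 0.23/0.22·(row2) → 0.0781818·a = 28.8395, so a = 368.878.
Then b = (161.71 − 0.04·368.878) / 0.22 = 667.977.

368.88 kg product A, 667.98 kg product B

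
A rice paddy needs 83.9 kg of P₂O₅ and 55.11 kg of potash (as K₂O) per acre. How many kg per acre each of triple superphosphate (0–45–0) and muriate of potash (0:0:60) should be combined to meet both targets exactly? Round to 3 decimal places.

Let a = kg of triple superphosphate, b = kg of muriate of potash (per acre).
P₂O₅: 0.45·a + 0·b = 83.9
K₂O: 0·a + 0.6·b = 55.11
Solving simultaneously: a = 186.4444, b = 91.85.

186.444 kg triple superphosphate, 91.850 kg muriate of potash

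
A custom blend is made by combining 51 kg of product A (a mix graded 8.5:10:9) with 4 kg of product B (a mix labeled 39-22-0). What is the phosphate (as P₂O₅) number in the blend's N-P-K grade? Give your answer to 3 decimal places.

Total mass = 51 + 4 = 55 kg.
P₂O₅ mass = 10%×51 + 22%×4 = 5.98 kg.
% P₂O₅ = 5.98 / 55 = 10.8727%.

10.873% P₂O₅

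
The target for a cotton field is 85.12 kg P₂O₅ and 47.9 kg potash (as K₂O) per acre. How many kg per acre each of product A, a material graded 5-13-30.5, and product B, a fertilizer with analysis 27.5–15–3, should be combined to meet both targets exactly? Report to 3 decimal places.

With a, b = kg per acre of product A and product B:
P₂O₅: 0.13·a + 0.15·b = 85.12
K₂O: 0.305·a + 0.03·b = 47.9
Solving simultaneously: a = 110.6667, b = 471.5556.

110.667 kg product A, 471.556 kg product B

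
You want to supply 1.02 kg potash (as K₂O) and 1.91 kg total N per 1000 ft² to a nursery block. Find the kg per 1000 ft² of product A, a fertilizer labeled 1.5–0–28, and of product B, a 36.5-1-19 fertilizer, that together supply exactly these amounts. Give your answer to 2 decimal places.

0.09 kg product A, 5.23 kg product B

With a, b = kg per 1000 ft² of product A and product B:
K₂O: 0.28·a + 0.19·b = 1.02
N: 0.015·a + 0.365·b = 1.91
From row1: a = (1.02 − 0.19·b) / 0.28.
Into row2: 0.015·(1.02 − 0.19·b)/0.28 + 0.365·b = 1.91 → b = 5.22899, a = 0.094615.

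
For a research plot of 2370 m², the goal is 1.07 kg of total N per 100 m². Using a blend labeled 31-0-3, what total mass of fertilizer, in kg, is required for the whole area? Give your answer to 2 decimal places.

Product per 100 m² = 1.07 / 31% = 3.45161 kg.
Total product = 3.45161 × 2370 / 100 = 81.8032 kg.

81.80 kg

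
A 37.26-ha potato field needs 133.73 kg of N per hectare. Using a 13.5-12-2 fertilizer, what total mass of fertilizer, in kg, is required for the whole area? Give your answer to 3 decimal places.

Product per hectare = 133.73 / 13.5% = 990.593 kg.
Total product = 990.593 × 37.26 = 36909.48 kg.

36909.480 kg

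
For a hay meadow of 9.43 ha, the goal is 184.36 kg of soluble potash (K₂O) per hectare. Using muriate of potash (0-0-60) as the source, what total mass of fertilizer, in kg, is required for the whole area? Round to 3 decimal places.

Product per hectare = 184.36 / 60% = 307.267 kg.
Total product = 307.267 × 9.43 = 2897.5247 kg.

2897.525 kg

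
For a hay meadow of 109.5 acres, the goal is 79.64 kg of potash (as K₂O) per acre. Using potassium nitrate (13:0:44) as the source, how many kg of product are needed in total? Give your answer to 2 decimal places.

Product per acre = 79.64 / 44% = 181 kg.
Total product = 181 × 109.5 = 19819.5 kg.

19819.50 kg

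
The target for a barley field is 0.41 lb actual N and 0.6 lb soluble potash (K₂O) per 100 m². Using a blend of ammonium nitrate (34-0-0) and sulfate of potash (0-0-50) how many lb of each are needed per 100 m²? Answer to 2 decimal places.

Per-100 m² balance (a = ammonium nitrate, b = sulfate of potash):
N: 0.34·a + 0·b = 0.41
K₂O: 0·a + 0.5·b = 0.6
Solving simultaneously: a = 1.20588, b = 1.2.

1.21 lb ammonium nitrate, 1.20 lb sulfate of potash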